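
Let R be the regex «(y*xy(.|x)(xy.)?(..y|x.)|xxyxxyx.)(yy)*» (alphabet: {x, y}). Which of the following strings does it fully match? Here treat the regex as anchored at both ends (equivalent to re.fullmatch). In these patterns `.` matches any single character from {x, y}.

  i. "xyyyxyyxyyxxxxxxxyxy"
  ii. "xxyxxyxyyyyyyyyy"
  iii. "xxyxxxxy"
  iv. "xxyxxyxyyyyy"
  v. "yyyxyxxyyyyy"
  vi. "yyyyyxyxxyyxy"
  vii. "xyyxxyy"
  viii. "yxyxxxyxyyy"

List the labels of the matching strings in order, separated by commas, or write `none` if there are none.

ii, iv, v, vi, vii

i → no match
ii → match
iii → no match
iv → match
v → match
vi → match
vii → match
viii → no match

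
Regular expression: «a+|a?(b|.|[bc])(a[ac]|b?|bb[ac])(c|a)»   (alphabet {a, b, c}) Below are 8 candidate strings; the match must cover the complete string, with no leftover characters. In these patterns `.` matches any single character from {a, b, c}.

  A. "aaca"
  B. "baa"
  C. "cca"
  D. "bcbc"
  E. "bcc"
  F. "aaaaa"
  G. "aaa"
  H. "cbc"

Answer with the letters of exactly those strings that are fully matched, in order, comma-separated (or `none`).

A, F, G, H

A → match
B → no match
C → no match
D → no match
E → no match
F → match
G → match
H → match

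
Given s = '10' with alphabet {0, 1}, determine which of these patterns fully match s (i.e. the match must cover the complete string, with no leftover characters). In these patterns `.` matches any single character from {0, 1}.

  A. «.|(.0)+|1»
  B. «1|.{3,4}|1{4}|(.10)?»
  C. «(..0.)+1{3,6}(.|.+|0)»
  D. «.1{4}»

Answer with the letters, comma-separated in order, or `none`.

A → match
B → no match
C → no match
D → no match — must end with '1'

A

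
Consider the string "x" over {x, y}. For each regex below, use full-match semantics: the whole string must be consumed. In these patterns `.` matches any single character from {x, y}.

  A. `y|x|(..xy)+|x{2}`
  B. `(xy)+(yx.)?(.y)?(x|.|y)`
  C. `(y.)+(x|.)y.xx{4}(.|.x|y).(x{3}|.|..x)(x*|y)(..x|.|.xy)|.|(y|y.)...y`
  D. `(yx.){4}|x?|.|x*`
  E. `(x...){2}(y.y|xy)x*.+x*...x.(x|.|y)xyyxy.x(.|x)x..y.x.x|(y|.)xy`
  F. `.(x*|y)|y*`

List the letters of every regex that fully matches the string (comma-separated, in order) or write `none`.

A → match
B → no match — must start with "xy"
C → match
D → match
E → no match
F → match

A, C, D, F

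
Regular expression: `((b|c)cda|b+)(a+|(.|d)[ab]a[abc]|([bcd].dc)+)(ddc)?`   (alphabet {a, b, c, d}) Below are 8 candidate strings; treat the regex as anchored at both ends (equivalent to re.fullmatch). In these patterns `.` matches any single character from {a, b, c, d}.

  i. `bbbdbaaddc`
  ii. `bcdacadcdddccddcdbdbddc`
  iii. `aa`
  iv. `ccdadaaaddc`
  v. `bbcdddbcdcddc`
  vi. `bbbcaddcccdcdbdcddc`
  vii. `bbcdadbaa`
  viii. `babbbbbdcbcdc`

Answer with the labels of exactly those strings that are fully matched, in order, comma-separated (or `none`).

i → match
ii → no match
iii → no match
iv → match
v → no match
vi → no match
vii → no match
viii → no match

i, iv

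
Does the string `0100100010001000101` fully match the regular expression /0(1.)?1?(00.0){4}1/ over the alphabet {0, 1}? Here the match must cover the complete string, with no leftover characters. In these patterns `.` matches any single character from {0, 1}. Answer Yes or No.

Yes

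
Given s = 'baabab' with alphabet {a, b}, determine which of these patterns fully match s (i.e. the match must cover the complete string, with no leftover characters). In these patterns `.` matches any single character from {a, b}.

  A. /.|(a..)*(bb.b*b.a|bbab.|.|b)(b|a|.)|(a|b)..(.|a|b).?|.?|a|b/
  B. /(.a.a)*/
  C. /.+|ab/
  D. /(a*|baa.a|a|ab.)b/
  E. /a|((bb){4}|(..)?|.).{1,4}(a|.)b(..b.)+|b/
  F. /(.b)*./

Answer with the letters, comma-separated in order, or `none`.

C, D

A → no match
B → no match
C → match
D → match
E → no match
F → no match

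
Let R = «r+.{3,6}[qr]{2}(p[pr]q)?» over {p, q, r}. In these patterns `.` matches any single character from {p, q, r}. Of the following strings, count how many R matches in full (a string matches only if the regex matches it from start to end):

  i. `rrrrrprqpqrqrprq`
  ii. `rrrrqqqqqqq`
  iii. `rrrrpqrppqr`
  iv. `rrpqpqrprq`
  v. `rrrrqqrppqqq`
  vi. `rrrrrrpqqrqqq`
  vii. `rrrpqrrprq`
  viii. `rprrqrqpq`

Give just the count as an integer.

7

i → match
ii → match
iii → match
iv → match
v → match
vi → match
vii → match
viii → no match
Total matched: 7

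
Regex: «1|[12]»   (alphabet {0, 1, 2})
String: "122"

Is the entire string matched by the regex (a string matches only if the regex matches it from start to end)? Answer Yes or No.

No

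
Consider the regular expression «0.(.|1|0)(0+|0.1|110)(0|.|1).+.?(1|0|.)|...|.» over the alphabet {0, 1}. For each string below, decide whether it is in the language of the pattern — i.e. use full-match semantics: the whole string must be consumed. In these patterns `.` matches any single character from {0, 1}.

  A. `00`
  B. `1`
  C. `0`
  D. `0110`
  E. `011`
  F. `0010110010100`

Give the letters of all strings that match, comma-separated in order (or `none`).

B, C, E, F

A → no match
B → match
C → match
D → no match
E → match
F → match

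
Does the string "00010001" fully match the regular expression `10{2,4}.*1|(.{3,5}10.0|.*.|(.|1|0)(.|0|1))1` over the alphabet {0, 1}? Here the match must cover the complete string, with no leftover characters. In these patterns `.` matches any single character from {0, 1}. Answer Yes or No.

Yes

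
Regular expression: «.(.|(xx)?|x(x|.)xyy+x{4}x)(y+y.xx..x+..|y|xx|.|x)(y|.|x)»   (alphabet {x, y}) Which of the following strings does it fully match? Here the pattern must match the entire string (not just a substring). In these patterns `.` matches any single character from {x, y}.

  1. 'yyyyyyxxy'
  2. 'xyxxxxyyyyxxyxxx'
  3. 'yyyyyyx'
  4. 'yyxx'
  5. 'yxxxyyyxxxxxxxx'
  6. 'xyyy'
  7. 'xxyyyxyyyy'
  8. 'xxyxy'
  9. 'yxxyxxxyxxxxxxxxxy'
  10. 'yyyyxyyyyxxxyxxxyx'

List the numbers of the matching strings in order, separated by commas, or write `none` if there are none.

1 → no match
2 → no match
3 → no match
4 → match
5 → match
6 → match
7 → no match
8 → no match
9 → no match
10 → no match

4, 5, 6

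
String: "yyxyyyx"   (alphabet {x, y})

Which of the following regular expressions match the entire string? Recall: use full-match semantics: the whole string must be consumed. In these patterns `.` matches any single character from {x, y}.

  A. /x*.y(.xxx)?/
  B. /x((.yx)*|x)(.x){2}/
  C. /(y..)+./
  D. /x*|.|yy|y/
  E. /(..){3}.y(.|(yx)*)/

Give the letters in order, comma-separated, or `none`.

C

A → no match
B → no match — must start with "x"
C → match
D → no match
E → no match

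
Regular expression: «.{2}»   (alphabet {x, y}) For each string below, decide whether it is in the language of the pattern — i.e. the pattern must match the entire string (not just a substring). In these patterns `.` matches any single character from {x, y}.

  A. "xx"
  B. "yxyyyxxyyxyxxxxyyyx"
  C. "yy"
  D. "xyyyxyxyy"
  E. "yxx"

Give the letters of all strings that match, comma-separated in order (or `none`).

A, C

A → match
B → no match
C → match
D → no match
E → no match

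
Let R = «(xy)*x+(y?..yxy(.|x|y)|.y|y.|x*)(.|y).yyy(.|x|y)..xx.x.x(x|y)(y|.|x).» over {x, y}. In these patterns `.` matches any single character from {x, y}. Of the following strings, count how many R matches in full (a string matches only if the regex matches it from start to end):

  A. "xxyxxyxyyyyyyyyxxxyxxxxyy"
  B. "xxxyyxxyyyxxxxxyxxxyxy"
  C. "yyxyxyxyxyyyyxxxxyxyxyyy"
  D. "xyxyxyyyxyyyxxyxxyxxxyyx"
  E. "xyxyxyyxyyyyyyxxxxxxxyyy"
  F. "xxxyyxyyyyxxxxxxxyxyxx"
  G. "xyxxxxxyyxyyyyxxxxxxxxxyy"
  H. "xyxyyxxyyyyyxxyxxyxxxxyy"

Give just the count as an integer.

A → no match
B → match
C → no match
D → match
E → match
F → match
G → match
H → no match
Total matched: 5

5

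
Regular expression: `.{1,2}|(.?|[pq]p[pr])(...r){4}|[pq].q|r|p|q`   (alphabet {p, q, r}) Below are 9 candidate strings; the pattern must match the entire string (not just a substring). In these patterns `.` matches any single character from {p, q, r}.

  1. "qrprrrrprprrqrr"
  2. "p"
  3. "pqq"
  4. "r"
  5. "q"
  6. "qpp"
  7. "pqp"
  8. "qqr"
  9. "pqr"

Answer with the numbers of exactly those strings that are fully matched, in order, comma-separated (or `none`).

1 → no match
2. "p" → match
3. "pqq" → match
4. "r" → match
5. "q" → match
6. "qpp" → no match
7. "pqp" → no match
8. "qqr" → no match
9. "pqr" → no match

2, 3, 4, 5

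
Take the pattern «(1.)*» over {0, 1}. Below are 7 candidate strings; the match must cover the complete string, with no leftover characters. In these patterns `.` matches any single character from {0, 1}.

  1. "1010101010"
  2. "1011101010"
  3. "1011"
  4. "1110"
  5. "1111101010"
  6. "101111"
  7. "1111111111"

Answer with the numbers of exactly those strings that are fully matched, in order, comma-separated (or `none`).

1. "1010101010" → match
2. "1011101010" → match
3. "1011" → match
4. "1110" → match
5. "1111101010" → match
6. "101111" → match
7. "1111111111" → match

1, 2, 3, 4, 5, 6, 7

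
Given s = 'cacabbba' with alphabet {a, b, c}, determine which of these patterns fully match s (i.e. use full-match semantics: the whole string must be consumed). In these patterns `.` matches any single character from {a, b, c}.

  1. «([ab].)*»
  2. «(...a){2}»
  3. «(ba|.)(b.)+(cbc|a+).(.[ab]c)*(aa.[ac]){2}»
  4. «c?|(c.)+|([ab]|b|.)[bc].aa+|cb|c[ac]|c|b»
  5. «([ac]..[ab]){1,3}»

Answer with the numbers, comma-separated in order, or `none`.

2

1 → no match
2 → match
3 → no match
4 → no match
5 → no match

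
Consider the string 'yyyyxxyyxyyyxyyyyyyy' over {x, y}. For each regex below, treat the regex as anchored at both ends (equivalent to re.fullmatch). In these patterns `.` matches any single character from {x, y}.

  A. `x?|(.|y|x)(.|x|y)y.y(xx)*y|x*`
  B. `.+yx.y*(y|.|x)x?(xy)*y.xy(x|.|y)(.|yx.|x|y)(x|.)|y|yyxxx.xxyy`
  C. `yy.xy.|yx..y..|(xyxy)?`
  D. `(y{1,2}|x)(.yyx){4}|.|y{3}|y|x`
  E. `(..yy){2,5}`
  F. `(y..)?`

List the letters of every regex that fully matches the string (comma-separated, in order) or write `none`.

E

A → no match
B → no match
C → no match
D → no match
E → match
F → no match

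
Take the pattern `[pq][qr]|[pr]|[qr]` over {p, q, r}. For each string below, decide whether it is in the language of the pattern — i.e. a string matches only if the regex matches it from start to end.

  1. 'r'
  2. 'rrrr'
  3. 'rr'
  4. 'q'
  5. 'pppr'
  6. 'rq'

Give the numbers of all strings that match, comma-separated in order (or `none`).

1, 4

1 → match
2 → no match
3 → no match
4 → match
5 → no match
6 → no match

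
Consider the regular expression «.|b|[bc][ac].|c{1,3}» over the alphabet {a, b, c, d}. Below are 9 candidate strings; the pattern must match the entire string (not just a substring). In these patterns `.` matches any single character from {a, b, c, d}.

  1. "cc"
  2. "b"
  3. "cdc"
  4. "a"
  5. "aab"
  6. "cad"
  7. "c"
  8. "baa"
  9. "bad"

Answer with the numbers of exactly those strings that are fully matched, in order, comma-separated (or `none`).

1 → match
2 → match
3 → no match
4 → match
5 → no match
6 → match
7 → match
8 → match
9 → match

1, 2, 4, 6, 7, 8, 9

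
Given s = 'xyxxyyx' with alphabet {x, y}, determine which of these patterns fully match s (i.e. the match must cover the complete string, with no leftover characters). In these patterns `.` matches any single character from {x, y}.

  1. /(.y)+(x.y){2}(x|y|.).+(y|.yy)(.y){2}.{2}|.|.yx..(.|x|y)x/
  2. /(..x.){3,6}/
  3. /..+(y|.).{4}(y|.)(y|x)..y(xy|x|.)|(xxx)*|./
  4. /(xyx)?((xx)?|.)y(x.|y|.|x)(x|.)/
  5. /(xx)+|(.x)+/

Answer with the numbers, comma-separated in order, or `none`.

1, 4

1 → match
2 → no match
3 → no match
4 → match
5 → no match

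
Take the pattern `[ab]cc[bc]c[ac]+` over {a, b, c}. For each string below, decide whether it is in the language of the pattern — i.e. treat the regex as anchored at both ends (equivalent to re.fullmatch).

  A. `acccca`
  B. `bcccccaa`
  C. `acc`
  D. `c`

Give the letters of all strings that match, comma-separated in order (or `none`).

A, B

A → match
B → match
C → no match
D → no match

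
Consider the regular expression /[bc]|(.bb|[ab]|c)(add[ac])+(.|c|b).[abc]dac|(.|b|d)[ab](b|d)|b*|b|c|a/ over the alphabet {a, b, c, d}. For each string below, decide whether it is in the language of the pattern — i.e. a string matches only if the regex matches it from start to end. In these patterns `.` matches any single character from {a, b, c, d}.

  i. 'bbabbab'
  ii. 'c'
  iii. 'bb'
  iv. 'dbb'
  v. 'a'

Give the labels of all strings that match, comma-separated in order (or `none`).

ii, iii, iv, v

i. 'bbabbab' → no match
ii. 'c' → match
iii. 'bb' → match
iv. 'dbb' → match
v. 'a' → match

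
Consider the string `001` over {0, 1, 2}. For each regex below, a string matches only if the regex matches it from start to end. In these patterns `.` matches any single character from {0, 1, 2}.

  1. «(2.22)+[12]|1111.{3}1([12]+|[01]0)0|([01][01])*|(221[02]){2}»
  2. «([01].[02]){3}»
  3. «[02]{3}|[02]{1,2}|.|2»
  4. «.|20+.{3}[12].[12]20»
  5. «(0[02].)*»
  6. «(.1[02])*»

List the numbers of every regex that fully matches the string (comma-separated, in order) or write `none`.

5

1 → no match
2 → no match
3 → no match
4 → no match
5 → match
6 → no match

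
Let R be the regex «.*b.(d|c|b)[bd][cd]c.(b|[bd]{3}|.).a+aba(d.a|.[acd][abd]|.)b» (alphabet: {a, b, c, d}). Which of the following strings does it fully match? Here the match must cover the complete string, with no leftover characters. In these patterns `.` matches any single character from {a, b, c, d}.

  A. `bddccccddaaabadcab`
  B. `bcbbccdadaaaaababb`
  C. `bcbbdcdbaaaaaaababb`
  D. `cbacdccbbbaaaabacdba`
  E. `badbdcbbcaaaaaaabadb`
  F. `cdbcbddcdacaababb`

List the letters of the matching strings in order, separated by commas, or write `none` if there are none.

A → no match
B → match
C → match
D → no match — must end with `b`
E → match
F → match

B, C, E, F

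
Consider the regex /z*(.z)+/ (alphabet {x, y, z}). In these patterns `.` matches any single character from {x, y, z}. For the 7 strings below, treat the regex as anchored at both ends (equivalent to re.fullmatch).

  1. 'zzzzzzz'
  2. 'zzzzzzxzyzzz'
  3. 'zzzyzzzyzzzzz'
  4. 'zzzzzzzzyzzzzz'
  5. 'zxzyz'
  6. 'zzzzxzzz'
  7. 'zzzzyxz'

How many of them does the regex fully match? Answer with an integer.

6

1 → match
2 → match
3 → match
4 → match
5 → match
6 → match
7 → no match
Total matched: 6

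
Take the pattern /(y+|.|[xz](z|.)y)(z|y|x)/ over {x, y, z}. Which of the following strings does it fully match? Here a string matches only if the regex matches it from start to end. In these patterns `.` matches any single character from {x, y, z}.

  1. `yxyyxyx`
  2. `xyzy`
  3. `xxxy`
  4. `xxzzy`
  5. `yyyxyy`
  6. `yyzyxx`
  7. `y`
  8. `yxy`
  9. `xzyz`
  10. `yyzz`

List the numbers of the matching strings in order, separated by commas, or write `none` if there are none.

9

1 → no match
2 → no match
3 → no match
4 → no match
5 → no match
6 → no match
7 → no match
8 → no match
9 → match
10 → no match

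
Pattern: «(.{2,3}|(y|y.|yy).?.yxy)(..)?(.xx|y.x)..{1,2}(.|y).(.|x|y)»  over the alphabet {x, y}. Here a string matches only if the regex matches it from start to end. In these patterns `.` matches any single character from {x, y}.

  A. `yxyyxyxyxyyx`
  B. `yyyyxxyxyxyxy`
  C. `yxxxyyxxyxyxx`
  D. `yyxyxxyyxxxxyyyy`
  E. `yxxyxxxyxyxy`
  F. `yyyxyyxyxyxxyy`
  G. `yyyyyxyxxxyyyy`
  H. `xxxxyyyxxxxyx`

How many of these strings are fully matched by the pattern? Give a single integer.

3

A → no match
B → no match
C → match
D → no match
E → match
F → no match
G → no match
H → match
Total matched: 3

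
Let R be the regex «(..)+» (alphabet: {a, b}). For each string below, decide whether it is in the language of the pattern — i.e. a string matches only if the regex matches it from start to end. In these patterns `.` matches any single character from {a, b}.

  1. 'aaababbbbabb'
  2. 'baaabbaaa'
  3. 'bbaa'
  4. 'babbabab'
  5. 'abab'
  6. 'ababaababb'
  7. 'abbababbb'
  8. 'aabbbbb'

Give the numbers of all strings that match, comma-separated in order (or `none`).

1 → match
2 → no match
3 → match
4 → match
5 → match
6 → match
7 → no match
8 → no match

1, 3, 4, 5, 6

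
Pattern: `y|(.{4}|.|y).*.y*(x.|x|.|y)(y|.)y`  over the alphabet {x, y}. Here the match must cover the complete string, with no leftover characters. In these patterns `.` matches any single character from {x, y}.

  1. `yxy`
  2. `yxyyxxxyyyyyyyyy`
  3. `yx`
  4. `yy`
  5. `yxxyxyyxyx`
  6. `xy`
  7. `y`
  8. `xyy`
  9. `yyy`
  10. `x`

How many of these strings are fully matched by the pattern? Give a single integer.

2

1 → no match
2 → match
3 → no match — must end with `y`
4 → no match
5 → no match — must end with `y`
6 → no match
7 → match
8 → no match
9 → no match
10 → no match — must end with `y`
Total matched: 2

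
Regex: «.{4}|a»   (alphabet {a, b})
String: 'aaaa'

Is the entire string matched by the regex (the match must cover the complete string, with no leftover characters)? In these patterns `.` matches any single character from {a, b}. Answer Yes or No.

Yes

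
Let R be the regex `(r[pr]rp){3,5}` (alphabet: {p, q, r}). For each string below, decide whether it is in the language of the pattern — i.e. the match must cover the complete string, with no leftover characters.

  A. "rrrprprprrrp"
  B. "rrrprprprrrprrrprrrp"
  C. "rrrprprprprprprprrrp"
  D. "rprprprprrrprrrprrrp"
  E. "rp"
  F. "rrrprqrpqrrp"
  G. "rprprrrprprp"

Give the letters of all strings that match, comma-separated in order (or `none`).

A, B, C, D, G

A → match
B → match
C → match
D → match
E → no match
F → no match
G → match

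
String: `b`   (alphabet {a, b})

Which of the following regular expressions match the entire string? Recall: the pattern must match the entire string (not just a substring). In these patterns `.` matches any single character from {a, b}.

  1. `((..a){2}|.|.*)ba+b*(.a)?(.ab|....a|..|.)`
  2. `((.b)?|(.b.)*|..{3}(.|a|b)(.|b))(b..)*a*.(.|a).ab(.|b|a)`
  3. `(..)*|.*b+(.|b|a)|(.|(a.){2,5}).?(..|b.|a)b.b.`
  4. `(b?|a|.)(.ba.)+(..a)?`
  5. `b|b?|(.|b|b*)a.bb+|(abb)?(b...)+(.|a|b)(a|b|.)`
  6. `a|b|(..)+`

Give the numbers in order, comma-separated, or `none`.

5, 6

1 → no match
2 → no match
3 → no match
4 → no match
5 → match
6 → match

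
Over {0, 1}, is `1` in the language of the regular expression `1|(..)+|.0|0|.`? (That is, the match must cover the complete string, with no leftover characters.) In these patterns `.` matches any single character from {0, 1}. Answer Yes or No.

Yes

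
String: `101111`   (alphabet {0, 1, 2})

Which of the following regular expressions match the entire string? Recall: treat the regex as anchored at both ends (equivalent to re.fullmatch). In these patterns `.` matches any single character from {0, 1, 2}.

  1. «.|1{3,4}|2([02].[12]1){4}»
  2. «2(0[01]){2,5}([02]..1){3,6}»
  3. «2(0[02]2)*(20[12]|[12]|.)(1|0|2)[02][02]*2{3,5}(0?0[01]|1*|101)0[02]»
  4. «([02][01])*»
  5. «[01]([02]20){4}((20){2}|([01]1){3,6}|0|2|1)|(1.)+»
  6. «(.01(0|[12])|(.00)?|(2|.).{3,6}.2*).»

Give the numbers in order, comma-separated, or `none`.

5, 6

1 → no match
2 → no match — must start with `20`
3 → no match — must start with `2`
4 → no match
5 → match
6 → match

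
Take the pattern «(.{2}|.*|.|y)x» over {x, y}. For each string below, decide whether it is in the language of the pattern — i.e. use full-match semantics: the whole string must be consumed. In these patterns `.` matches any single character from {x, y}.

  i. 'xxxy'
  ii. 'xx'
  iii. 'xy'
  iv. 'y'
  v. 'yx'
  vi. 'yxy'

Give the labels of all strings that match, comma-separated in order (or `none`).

i. 'xxxy' → no match — must end with 'x'
ii. 'xx' → match
iii. 'xy' → no match — must end with 'x'
iv. 'y' → no match — must end with 'x'
v. 'yx' → match
vi. 'yxy' → no match — must end with 'x'

ii, v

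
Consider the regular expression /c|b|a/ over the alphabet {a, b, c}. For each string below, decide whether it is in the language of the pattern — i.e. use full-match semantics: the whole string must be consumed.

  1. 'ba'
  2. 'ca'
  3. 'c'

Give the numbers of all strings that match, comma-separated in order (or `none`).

1. 'ba' → no match
2. 'ca' → no match
3. 'c' → match

3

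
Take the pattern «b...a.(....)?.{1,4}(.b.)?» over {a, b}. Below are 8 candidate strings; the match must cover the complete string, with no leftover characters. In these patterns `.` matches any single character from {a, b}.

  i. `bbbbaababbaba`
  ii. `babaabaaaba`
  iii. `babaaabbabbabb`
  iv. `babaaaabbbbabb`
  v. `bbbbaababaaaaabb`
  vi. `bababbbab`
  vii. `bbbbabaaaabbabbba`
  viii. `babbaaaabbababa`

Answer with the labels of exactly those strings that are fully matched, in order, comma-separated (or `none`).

i, ii, iii, iv, v, vii, viii

i → match
ii → match
iii → match
iv → match
v → match
vi → no match
vii → match
viii → match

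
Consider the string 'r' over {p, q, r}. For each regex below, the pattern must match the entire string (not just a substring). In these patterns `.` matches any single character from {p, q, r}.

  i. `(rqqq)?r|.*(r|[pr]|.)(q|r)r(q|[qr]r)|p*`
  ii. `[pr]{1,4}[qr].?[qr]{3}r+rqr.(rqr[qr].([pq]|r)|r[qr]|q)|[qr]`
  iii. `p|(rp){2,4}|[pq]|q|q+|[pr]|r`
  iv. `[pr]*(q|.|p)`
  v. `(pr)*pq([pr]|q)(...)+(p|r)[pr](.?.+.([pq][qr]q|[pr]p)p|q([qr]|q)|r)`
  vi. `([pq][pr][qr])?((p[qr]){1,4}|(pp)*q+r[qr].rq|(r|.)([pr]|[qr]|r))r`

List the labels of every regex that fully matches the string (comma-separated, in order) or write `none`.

i, ii, iii, iv

i → match
ii → match
iii → match
iv → match
v → no match
vi → no match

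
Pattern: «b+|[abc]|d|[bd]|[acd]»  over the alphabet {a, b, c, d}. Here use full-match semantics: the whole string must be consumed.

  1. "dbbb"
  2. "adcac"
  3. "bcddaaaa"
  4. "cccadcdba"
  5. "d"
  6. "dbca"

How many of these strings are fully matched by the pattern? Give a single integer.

1

1 → no match
2 → no match
3 → no match
4 → no match
5 → match
6 → no match
Total matched: 1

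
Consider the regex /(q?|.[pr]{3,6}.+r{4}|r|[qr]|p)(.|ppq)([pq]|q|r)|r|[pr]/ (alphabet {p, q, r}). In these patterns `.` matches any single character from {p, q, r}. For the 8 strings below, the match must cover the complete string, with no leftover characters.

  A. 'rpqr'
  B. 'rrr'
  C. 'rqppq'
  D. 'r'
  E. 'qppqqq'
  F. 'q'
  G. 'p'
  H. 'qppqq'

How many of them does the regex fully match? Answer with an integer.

A → no match
B → match
C → no match
D → match
E → no match
F → no match
G → match
H → match
Total matched: 4

4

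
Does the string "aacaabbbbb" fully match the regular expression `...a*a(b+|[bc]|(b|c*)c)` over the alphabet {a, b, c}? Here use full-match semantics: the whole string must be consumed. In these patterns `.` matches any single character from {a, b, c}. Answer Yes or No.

Yes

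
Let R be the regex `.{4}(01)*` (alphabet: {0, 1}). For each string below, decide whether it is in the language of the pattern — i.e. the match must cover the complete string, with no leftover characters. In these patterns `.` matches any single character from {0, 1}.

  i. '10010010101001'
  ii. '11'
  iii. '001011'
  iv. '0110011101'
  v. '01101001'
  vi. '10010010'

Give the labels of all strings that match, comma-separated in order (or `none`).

i → no match
ii → no match
iii → no match
iv → no match
v → no match
vi → no match

none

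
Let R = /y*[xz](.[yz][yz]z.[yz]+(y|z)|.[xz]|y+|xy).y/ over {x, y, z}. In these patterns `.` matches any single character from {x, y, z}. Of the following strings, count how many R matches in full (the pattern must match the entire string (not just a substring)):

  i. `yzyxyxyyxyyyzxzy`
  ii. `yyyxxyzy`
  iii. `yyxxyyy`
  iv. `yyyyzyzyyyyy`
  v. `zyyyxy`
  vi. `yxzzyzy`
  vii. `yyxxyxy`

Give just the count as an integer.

i → no match
ii. `yyyxxyzy` → match
iii. `yyxxyyy` → match
iv. `yyyyzyzyyyyy` → no match
v. `zyyyxy` → match
vi. `yxzzyzy` → no match
vii. `yyxxyxy` → match
Total matched: 4

4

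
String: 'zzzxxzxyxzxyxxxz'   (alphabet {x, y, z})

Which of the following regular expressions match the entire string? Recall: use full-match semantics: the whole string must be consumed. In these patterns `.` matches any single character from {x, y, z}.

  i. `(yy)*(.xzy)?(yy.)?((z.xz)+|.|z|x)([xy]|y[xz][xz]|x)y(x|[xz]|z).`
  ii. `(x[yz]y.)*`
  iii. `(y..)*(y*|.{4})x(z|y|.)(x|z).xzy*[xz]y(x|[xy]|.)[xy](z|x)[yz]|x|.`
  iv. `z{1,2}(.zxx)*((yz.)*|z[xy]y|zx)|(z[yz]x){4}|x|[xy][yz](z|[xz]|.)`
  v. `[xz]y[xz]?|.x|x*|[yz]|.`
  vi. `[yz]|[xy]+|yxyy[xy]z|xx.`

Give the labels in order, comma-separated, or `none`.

i → no match
ii → no match
iii → match
iv → no match
v → no match
vi → no match

iii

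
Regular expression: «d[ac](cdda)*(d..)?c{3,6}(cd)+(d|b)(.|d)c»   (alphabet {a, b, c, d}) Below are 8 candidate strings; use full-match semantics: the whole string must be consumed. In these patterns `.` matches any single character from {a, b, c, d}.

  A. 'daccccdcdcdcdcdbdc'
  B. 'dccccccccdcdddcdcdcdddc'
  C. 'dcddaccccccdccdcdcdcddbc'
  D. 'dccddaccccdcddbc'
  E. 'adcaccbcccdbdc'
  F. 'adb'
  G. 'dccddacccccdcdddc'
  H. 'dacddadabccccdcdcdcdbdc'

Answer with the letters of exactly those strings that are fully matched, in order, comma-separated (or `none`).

A → match
B → no match
C → no match
D → match
E → no match — must start with 'd'
F → no match — must start with 'd'
G → match
H → match

A, D, G, H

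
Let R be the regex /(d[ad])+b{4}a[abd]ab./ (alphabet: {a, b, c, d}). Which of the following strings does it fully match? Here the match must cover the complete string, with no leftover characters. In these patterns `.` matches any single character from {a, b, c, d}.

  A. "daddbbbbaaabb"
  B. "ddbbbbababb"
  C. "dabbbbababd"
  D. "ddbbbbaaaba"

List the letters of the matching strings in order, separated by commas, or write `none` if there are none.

A → match
B. "ddbbbbababb" → match
C. "dabbbbababd" → match
D. "ddbbbbaaaba" → match

A, B, C, D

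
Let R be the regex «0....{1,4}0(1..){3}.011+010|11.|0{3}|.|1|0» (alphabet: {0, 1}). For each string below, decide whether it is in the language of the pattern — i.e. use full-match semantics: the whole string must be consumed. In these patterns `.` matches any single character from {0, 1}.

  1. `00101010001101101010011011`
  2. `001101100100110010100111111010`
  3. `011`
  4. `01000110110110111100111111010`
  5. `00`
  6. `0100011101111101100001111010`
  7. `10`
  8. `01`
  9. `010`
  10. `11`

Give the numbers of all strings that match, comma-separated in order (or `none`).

1 → no match
2 → no match
3 → no match
4 → no match
5 → no match
6 → no match
7 → no match
8 → no match
9 → no match
10 → no match

none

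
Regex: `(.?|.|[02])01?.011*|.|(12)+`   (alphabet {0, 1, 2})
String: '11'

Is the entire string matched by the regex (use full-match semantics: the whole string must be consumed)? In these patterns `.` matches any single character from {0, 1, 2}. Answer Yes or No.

No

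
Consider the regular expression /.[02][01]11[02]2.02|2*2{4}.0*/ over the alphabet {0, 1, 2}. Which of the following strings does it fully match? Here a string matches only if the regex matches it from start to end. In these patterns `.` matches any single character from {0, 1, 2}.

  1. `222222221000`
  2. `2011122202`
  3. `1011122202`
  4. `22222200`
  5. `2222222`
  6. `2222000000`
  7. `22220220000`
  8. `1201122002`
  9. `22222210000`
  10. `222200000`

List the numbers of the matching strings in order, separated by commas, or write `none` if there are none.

1 → match
2 → match
3 → match
4 → match
5 → match
6 → match
7 → no match
8 → match
9 → match
10 → match

1, 2, 3, 4, 5, 6, 8, 9, 10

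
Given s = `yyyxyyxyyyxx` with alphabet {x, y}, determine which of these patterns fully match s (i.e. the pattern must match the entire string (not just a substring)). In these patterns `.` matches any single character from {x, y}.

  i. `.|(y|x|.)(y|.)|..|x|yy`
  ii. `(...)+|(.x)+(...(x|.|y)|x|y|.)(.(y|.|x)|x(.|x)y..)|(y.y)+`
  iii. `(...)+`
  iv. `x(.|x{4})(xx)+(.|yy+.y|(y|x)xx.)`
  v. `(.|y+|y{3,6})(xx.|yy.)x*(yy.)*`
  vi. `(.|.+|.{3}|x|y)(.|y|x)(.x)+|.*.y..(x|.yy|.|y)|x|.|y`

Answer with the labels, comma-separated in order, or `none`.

ii, iii, vi

i → no match
ii → match
iii → match
iv → no match — must start with `x`
v → no match
vi → match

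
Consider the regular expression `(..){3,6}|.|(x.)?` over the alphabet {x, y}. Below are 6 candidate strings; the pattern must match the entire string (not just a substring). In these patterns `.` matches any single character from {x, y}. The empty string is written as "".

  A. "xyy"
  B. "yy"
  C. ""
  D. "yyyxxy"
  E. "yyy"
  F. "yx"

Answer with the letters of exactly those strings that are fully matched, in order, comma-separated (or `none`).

A → no match
B → no match
C → match
D → match
E → no match
F → no match

C, D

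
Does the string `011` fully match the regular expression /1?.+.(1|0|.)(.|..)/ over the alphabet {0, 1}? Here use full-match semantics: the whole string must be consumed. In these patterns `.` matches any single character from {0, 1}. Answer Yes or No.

No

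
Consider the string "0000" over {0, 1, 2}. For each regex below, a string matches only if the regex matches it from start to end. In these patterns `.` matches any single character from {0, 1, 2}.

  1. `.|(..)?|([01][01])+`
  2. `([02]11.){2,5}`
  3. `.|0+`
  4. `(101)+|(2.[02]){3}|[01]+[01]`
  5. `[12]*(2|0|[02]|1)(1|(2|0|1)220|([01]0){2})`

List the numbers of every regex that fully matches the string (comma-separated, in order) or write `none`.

1 → match
2 → no match
3 → match
4 → match
5 → no match

1, 3, 4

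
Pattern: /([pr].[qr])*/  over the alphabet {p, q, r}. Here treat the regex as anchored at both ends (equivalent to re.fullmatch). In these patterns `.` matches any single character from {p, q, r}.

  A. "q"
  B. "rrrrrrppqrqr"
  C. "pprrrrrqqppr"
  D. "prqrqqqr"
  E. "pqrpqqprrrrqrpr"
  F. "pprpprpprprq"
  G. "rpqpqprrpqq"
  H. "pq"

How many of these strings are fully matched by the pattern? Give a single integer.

A → no match
B → match
C → match
D → no match
E → match
F → match
G → no match
H → no match
Total matched: 4

4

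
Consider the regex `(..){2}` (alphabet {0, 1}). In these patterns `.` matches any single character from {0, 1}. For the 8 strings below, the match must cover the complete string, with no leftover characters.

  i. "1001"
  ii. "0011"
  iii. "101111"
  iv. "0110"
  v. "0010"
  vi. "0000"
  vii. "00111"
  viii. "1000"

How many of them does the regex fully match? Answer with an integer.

i → match
ii → match
iii → no match
iv → match
v → match
vi → match
vii → no match
viii → match
Total matched: 6

6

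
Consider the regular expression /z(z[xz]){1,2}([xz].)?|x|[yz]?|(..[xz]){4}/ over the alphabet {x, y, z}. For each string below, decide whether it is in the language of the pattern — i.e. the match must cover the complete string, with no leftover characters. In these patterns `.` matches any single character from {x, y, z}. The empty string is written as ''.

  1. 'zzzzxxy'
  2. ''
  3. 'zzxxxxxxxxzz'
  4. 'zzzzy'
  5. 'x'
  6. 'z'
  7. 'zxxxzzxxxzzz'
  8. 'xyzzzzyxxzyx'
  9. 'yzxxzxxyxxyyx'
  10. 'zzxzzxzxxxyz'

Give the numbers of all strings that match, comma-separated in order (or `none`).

1. 'zzzzxxy' → match
2. '' → match
3. 'zzxxxxxxxxzz' → match
4. 'zzzzy' → match
5. 'x' → match
6. 'z' → match
7. 'zxxxzzxxxzzz' → match
8. 'xyzzzzyxxzyx' → match
9 → no match
10. 'zzxzzxzxxxyz' → match

1, 2, 3, 4, 5, 6, 7, 8, 10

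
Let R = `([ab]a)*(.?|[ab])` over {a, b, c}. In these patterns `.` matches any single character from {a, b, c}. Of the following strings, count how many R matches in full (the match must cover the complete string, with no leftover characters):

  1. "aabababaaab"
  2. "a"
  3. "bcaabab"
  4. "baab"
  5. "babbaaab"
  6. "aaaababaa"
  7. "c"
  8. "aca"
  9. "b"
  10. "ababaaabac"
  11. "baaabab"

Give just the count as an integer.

6

1 → match
2 → match
3 → no match
4 → no match
5 → no match
6 → match
7 → match
8 → no match
9 → match
10 → no match
11 → match
Total matched: 6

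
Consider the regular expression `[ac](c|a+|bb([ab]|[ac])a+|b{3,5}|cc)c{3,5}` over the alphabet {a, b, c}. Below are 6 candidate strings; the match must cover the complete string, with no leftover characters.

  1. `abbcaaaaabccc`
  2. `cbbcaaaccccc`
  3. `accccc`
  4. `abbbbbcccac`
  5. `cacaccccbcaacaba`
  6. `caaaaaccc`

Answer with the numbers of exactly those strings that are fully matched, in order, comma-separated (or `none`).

1 → no match
2 → match
3 → match
4 → no match
5 → no match — must end with `c`
6 → match

2, 3, 6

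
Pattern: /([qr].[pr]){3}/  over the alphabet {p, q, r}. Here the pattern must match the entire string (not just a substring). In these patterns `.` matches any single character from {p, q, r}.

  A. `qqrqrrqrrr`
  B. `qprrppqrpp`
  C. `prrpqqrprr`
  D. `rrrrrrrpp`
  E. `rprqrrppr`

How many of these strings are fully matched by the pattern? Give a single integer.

1

A → no match
B → no match
C → no match
D → match
E → no match
Total matched: 1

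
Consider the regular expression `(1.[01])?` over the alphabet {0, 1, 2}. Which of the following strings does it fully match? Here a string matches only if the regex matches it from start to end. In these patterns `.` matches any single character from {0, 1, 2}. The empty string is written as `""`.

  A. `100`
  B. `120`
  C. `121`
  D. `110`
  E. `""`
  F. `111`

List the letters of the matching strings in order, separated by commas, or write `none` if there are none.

A, B, C, D, E, F

A → match
B → match
C → match
D → match
E → match
F → match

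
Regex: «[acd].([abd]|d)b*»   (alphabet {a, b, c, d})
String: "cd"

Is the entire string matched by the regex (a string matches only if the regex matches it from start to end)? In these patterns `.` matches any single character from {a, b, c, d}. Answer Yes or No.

No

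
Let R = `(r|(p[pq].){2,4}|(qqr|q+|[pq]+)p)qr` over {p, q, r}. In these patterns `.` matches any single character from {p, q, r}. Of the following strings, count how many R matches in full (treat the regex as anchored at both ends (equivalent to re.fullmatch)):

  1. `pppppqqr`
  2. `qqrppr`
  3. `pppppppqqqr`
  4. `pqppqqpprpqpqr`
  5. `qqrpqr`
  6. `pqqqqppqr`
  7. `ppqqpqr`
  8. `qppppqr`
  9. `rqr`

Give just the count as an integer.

1 → match
2 → no match — must end with `qr`
3 → match
4 → match
5 → match
6 → match
7 → match
8 → match
9 → match
Total matched: 8

8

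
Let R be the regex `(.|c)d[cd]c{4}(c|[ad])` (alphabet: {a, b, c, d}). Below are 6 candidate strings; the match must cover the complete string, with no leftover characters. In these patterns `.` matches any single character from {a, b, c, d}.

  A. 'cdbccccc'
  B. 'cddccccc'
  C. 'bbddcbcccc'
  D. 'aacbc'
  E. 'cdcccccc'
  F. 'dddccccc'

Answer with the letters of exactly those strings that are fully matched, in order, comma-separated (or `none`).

A → no match
B → match
C → no match
D → no match
E → match
F → match

B, E, F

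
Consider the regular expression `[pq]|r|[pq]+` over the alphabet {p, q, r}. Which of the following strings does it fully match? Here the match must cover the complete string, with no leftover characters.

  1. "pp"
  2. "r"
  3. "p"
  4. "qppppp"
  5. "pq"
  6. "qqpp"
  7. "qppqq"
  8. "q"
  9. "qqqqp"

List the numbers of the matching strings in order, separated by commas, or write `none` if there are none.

1 → match
2 → match
3 → match
4 → match
5 → match
6 → match
7 → match
8 → match
9 → match

1, 2, 3, 4, 5, 6, 7, 8, 9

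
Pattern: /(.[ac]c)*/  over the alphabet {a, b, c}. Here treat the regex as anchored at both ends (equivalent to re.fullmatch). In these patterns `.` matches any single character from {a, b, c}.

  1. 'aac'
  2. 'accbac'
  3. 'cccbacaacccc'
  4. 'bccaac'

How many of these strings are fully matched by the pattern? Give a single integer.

1. 'aac' → match
2. 'accbac' → match
3. 'cccbacaacccc' → match
4. 'bccaac' → match
Total matched: 4

4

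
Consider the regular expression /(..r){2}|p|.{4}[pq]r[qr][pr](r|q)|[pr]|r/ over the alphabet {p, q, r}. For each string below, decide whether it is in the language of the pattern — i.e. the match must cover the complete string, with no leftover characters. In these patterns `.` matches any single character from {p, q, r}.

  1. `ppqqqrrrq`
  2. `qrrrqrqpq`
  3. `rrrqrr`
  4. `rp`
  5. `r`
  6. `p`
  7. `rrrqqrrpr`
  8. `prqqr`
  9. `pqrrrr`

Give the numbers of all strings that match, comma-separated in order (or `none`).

1 → match
2 → match
3 → match
4 → no match
5 → match
6 → match
7 → match
8 → no match
9 → match

1, 2, 3, 5, 6, 7, 9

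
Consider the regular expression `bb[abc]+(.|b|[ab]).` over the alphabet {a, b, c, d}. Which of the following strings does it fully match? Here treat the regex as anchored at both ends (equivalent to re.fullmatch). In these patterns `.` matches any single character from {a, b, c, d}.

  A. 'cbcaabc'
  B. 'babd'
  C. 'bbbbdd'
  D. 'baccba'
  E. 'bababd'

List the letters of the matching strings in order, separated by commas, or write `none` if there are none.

C

A. 'cbcaabc' → no match — must start with 'bb'
B. 'babd' → no match — must start with 'bb'
C. 'bbbbdd' → match
D. 'baccba' → no match — must start with 'bb'
E. 'bababd' → no match — must start with 'bb'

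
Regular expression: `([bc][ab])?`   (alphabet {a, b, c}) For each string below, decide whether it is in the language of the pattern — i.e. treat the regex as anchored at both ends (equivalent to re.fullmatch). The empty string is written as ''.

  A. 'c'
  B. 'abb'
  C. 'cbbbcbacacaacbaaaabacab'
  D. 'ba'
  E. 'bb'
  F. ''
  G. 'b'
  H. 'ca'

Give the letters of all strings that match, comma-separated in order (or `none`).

A → no match
B → no match
C → no match
D → match
E → match
F → match
G → no match
H → match

D, E, F, H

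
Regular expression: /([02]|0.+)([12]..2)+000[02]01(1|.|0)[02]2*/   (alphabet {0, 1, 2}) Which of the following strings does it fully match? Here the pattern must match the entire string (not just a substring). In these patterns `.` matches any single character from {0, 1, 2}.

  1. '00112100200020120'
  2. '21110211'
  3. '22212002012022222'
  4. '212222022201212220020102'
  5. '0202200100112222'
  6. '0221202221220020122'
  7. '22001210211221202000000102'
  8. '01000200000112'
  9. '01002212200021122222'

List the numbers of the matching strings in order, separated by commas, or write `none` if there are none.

1

1 → match
2 → no match
3 → no match
4 → no match
5 → no match
6 → no match
7 → no match
8 → no match
9 → no match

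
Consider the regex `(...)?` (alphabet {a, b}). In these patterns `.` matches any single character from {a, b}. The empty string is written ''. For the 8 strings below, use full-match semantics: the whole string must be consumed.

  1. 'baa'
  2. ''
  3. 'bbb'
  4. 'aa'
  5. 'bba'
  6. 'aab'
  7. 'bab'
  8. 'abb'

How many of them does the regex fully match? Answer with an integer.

7

1 → match
2 → match
3 → match
4 → no match
5 → match
6 → match
7 → match
8 → match
Total matched: 7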